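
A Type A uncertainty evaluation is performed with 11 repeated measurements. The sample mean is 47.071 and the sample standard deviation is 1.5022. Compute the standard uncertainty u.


The standard uncertainty for Type A evaluation is u = s / sqrt(n).
u = 1.5022 / sqrt(11)
u = 1.5022 / 3.3166
u = 0.4529

0.4529


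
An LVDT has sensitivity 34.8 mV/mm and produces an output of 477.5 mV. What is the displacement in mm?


Displacement = Vout / sensitivity.
d = 477.5 / 34.8
d = 13.721 mm

13.721 mm


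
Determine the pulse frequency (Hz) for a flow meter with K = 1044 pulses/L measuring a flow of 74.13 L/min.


Frequency = K * Q / 60 (converting L/min to L/s).
f = 1044 * 74.13 / 60
f = 77391.72 / 60
f = 1289.86 Hz

1289.86 Hz


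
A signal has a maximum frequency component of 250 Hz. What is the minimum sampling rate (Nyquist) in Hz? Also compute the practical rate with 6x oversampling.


By Nyquist theorem, fs_min = 2 * fmax.
fs_min = 2 * 250 = 500 Hz
Practical rate = 6 * fs_min = 6 * 500 = 3000 Hz

fs_min = 500 Hz, fs_practical = 3000 Hz


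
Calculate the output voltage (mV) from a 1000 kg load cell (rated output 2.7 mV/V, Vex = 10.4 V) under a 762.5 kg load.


Vout = rated_output * Vex * (load / capacity).
Vout = 2.7 * 10.4 * (762.5 / 1000)
Vout = 2.7 * 10.4 * 0.7625
Vout = 21.411 mV

21.411 mV


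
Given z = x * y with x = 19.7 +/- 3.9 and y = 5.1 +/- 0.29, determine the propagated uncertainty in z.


For a product z = x*y, the relative uncertainty is:
uz/z = sqrt((ux/x)^2 + (uy/y)^2)
Relative uncertainties: ux/x = 3.9/19.7 = 0.19797
uy/y = 0.29/5.1 = 0.056863
z = 19.7 * 5.1 = 100.5
uz = 100.5 * sqrt(0.19797^2 + 0.056863^2) = 20.694

20.694


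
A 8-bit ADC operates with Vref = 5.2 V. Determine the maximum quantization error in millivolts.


The maximum quantization error is +/- LSB/2.
LSB = Vref / 2^n = 5.2 / 256 = 0.0203125 V
Max error = LSB / 2 = 0.0203125 / 2 = 0.01015625 V
Max error = 10.1562 mV

10.1562 mV


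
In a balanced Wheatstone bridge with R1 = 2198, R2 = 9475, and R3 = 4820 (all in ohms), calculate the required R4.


At balance: R1*R4 = R2*R3, so R4 = R2*R3/R1.
R4 = 9475 * 4820 / 2198
R4 = 45669500 / 2198
R4 = 20777.75 ohm

20777.75 ohm


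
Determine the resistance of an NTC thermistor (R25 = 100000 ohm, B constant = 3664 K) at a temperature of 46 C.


NTC thermistor equation: Rt = R25 * exp(B * (1/T - 1/T25)).
T in Kelvin: 319.15 K, T25 = 298.15 K
1/T - 1/T25 = 1/319.15 - 1/298.15 = -0.00022069
B * (1/T - 1/T25) = 3664 * -0.00022069 = -0.8086
Rt = 100000 * exp(-0.8086) = 44547.2 ohm

44547.2 ohm


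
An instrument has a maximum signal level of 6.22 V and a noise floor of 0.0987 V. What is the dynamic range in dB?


Dynamic range = 20 * log10(Vmax / Vnoise).
DR = 20 * log10(6.22 / 0.0987)
DR = 20 * log10(63.02)
DR = 35.99 dB

35.99 dB


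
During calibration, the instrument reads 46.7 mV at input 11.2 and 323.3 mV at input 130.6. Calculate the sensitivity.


Sensitivity = (y2 - y1) / (x2 - x1).
S = (323.3 - 46.7) / (130.6 - 11.2)
S = 276.6 / 119.4
S = 2.3166 mV/unit

2.3166 mV/unit


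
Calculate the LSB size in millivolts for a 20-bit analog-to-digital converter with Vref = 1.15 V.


The resolution (LSB) of an ADC is Vref / 2^n.
LSB = 1.15 / 2^20
LSB = 1.15 / 1048576
LSB = 1.1e-06 V = 0.00109673 mV

0.00109673 mV


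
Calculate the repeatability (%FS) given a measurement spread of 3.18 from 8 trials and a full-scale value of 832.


Repeatability = (spread / full scale) * 100%.
R = (3.18 / 832) * 100
R = 0.382 %FS

0.382 %FS


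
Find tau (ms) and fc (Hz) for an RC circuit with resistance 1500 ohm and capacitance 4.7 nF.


Time constant: tau = R * C.
tau = 1500 * 4.70e-09 = 7.05e-06 s
tau = 0.0071 ms
Cutoff frequency: fc = 1 / (2*pi*R*C).
fc = 1 / (2*pi*7.05e-06) = 22575.17 Hz

tau = 0.0071 ms, fc = 22575.17 Hz


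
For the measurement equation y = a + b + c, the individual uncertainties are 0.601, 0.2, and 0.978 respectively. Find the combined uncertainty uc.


For a sum of independent quantities, uc = sqrt(u1^2 + u2^2 + u3^2).
uc = sqrt(0.601^2 + 0.2^2 + 0.978^2)
uc = sqrt(0.361201 + 0.04 + 0.956484)
uc = 1.1652

1.1652


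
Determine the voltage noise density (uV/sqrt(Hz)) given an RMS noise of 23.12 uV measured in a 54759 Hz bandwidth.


Noise spectral density = Vrms / sqrt(BW).
NSD = 23.12 / sqrt(54759)
NSD = 23.12 / 234.0064
NSD = 0.0988 uV/sqrt(Hz)

0.0988 uV/sqrt(Hz)


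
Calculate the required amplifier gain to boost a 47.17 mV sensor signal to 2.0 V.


Gain = Vout / Vin (converting to same units).
G = 2.0 V / 47.17 mV
G = 2000.0 mV / 47.17 mV
G = 42.4

42.4


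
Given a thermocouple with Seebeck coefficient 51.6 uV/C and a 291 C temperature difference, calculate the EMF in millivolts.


The thermocouple output V = sensitivity * dT.
V = 51.6 uV/C * 291 C
V = 15015.6 uV
V = 15.016 mV

15.016 mV


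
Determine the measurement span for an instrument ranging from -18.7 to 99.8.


Span = upper range - lower range.
Span = 99.8 - (-18.7)
Span = 118.5

118.5


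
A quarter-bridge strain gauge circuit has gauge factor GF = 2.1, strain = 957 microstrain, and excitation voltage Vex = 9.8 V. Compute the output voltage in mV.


Quarter bridge output: Vout = (GF * epsilon * Vex) / 4.
Vout = (2.1 * 957e-6 * 9.8) / 4
Vout = 0.01969506 / 4 V
Vout = 0.00492377 V = 4.9238 mV

4.9238 mV


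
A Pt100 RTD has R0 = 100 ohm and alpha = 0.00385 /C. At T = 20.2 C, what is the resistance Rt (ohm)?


The RTD equation: Rt = R0 * (1 + alpha * T).
Rt = 100 * (1 + 0.00385 * 20.2)
Rt = 100 * (1 + 0.07777)
Rt = 100 * 1.07777
Rt = 107.777 ohm

107.777 ohm


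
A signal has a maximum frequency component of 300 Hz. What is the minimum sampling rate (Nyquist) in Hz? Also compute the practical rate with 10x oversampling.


By Nyquist theorem, fs_min = 2 * fmax.
fs_min = 2 * 300 = 600 Hz
Practical rate = 10 * fs_min = 10 * 600 = 6000 Hz

fs_min = 600 Hz, fs_practical = 6000 Hz


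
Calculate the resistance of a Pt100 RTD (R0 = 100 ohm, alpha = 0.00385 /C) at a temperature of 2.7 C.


The RTD equation: Rt = R0 * (1 + alpha * T).
Rt = 100 * (1 + 0.00385 * 2.7)
Rt = 100 * (1 + 0.010395)
Rt = 100 * 1.010395
Rt = 101.039 ohm

101.039 ohm


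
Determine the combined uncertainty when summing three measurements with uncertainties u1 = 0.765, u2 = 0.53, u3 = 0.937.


For a sum of independent quantities, uc = sqrt(u1^2 + u2^2 + u3^2).
uc = sqrt(0.765^2 + 0.53^2 + 0.937^2)
uc = sqrt(0.585225 + 0.2809 + 0.877969)
uc = 1.3206

1.3206


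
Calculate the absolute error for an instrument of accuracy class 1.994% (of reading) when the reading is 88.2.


Absolute error = (accuracy% / 100) * reading.
Error = (1.994 / 100) * 88.2
Error = 0.01994 * 88.2
Error = 1.7587

1.7587


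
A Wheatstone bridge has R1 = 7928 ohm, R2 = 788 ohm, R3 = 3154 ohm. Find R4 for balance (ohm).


At balance: R1*R4 = R2*R3, so R4 = R2*R3/R1.
R4 = 788 * 3154 / 7928
R4 = 2485352 / 7928
R4 = 313.49 ohm

313.49 ohm


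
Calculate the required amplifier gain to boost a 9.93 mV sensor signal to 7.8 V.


Gain = Vout / Vin (converting to same units).
G = 7.8 V / 9.93 mV
G = 7800.0 mV / 9.93 mV
G = 785.5

785.5


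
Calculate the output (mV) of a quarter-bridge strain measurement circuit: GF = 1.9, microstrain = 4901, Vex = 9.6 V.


Quarter bridge output: Vout = (GF * epsilon * Vex) / 4.
Vout = (1.9 * 4901e-6 * 9.6) / 4
Vout = 0.08939424 / 4 V
Vout = 0.02234856 V = 22.3486 mV

22.3486 mV


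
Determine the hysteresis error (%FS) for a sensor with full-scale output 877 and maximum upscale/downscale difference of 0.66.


Hysteresis = (max difference / full scale) * 100%.
H = (0.66 / 877) * 100
H = 0.075 %FS

0.075 %FS


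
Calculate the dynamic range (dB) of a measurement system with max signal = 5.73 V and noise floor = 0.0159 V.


Dynamic range = 20 * log10(Vmax / Vnoise).
DR = 20 * log10(5.73 / 0.0159)
DR = 20 * log10(360.38)
DR = 51.14 dB

51.14 dB


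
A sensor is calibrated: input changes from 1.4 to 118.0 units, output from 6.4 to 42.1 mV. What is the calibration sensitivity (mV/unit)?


Sensitivity = (y2 - y1) / (x2 - x1).
S = (42.1 - 6.4) / (118.0 - 1.4)
S = 35.7 / 116.6
S = 0.3062 mV/unit

0.3062 mV/unit


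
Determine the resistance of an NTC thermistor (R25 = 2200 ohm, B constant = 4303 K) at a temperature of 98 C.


NTC thermistor equation: Rt = R25 * exp(B * (1/T - 1/T25)).
T in Kelvin: 371.15 K, T25 = 298.15 K
1/T - 1/T25 = 1/371.15 - 1/298.15 = -0.00065969
B * (1/T - 1/T25) = 4303 * -0.00065969 = -2.8386
Rt = 2200 * exp(-2.8386) = 128.7 ohm

128.7 ohm


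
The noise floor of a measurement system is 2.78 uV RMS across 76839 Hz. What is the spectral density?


Noise spectral density = Vrms / sqrt(BW).
NSD = 2.78 / sqrt(76839)
NSD = 2.78 / 277.1985
NSD = 0.01 uV/sqrt(Hz)

0.01 uV/sqrt(Hz)


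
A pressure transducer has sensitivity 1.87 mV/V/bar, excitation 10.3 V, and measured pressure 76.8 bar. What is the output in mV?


Output = sensitivity * Vex * P.
Vout = 1.87 * 10.3 * 76.8
Vout = 19.261 * 76.8
Vout = 1479.24 mV

1479.24 mV


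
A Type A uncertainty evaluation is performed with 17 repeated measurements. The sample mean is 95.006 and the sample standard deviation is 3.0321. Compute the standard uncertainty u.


The standard uncertainty for Type A evaluation is u = s / sqrt(n).
u = 3.0321 / sqrt(17)
u = 3.0321 / 4.1231
u = 0.7354

0.7354


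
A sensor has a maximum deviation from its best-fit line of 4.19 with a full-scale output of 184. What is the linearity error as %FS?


Linearity error = (max deviation / full scale) * 100%.
Linearity = (4.19 / 184) * 100
Linearity = 2.277 %FS

2.277 %FS


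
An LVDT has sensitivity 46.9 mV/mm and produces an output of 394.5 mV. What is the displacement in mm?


Displacement = Vout / sensitivity.
d = 394.5 / 46.9
d = 8.412 mm

8.412 mm


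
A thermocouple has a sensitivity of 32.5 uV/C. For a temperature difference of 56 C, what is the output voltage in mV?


The thermocouple output V = sensitivity * dT.
V = 32.5 uV/C * 56 C
V = 1820.0 uV
V = 1.82 mV

1.82 mV


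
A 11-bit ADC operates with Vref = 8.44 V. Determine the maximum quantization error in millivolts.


The maximum quantization error is +/- LSB/2.
LSB = Vref / 2^n = 8.44 / 2048 = 0.00412109 V
Max error = LSB / 2 = 0.00412109 / 2 = 0.00206055 V
Max error = 2.0605 mV

2.0605 mV


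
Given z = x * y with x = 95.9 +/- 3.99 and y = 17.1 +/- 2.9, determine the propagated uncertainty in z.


For a product z = x*y, the relative uncertainty is:
uz/z = sqrt((ux/x)^2 + (uy/y)^2)
Relative uncertainties: ux/x = 3.99/95.9 = 0.041606
uy/y = 2.9/17.1 = 0.169591
z = 95.9 * 17.1 = 1639.9
uz = 1639.9 * sqrt(0.041606^2 + 0.169591^2) = 286.357

286.357


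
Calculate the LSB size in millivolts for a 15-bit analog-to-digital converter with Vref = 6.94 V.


The resolution (LSB) of an ADC is Vref / 2^n.
LSB = 6.94 / 2^15
LSB = 6.94 / 32768
LSB = 0.00021179 V = 0.21179199 mV

0.21179199 mV


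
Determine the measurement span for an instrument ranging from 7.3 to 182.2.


Span = upper range - lower range.
Span = 182.2 - (7.3)
Span = 174.9

174.9


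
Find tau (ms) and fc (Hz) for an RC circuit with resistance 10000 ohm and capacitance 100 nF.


Time constant: tau = R * C.
tau = 10000 * 1.00e-07 = 0.001 s
tau = 1.0 ms
Cutoff frequency: fc = 1 / (2*pi*R*C).
fc = 1 / (2*pi*0.001) = 159.15 Hz

tau = 1.0 ms, fc = 159.15 Hz


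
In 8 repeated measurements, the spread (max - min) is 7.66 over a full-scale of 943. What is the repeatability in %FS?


Repeatability = (spread / full scale) * 100%.
R = (7.66 / 943) * 100
R = 0.812 %FS

0.812 %FS


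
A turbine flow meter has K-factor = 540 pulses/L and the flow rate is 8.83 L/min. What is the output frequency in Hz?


Frequency = K * Q / 60 (converting L/min to L/s).
f = 540 * 8.83 / 60
f = 4768.2 / 60
f = 79.47 Hz

79.47 Hz


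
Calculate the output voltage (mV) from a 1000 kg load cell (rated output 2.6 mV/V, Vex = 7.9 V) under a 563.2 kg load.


Vout = rated_output * Vex * (load / capacity).
Vout = 2.6 * 7.9 * (563.2 / 1000)
Vout = 2.6 * 7.9 * 0.5632
Vout = 11.568 mV

11.568 mV


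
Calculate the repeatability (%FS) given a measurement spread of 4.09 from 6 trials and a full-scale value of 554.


Repeatability = (spread / full scale) * 100%.
R = (4.09 / 554) * 100
R = 0.738 %FS

0.738 %FS


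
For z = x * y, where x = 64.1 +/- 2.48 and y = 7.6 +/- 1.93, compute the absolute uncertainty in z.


For a product z = x*y, the relative uncertainty is:
uz/z = sqrt((ux/x)^2 + (uy/y)^2)
Relative uncertainties: ux/x = 2.48/64.1 = 0.03869
uy/y = 1.93/7.6 = 0.253947
z = 64.1 * 7.6 = 487.2
uz = 487.2 * sqrt(0.03869^2 + 0.253947^2) = 125.141

125.141


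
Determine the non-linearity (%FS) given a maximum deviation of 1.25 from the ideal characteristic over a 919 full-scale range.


Linearity error = (max deviation / full scale) * 100%.
Linearity = (1.25 / 919) * 100
Linearity = 0.136 %FS

0.136 %FS


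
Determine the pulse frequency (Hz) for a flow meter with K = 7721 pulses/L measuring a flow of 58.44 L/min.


Frequency = K * Q / 60 (converting L/min to L/s).
f = 7721 * 58.44 / 60
f = 451215.24 / 60
f = 7520.25 Hz

7520.25 Hz


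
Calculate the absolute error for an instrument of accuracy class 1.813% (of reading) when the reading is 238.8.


Absolute error = (accuracy% / 100) * reading.
Error = (1.813 / 100) * 238.8
Error = 0.01813 * 238.8
Error = 4.3294

4.3294


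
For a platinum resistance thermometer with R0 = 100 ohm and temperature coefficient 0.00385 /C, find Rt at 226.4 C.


The RTD equation: Rt = R0 * (1 + alpha * T).
Rt = 100 * (1 + 0.00385 * 226.4)
Rt = 100 * (1 + 0.87164)
Rt = 100 * 1.87164
Rt = 187.164 ohm

187.164 ohm


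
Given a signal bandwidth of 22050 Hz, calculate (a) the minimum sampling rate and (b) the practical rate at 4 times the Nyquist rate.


By Nyquist theorem, fs_min = 2 * fmax.
fs_min = 2 * 22050 = 44100 Hz
Practical rate = 4 * fs_min = 4 * 44100 = 176400 Hz

fs_min = 44100 Hz, fs_practical = 176400 Hz


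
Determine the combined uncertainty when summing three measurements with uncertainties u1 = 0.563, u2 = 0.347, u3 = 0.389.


For a sum of independent quantities, uc = sqrt(u1^2 + u2^2 + u3^2).
uc = sqrt(0.563^2 + 0.347^2 + 0.389^2)
uc = sqrt(0.316969 + 0.120409 + 0.151321)
uc = 0.7673

0.7673


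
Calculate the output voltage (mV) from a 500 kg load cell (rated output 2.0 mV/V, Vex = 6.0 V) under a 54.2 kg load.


Vout = rated_output * Vex * (load / capacity).
Vout = 2.0 * 6.0 * (54.2 / 500)
Vout = 2.0 * 6.0 * 0.1084
Vout = 1.301 mV

1.301 mV


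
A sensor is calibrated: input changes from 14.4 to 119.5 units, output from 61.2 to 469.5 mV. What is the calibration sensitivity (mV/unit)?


Sensitivity = (y2 - y1) / (x2 - x1).
S = (469.5 - 61.2) / (119.5 - 14.4)
S = 408.3 / 105.1
S = 3.8849 mV/unit

3.8849 mV/unit


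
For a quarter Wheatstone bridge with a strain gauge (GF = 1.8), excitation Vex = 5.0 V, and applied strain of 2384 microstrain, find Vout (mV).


Quarter bridge output: Vout = (GF * epsilon * Vex) / 4.
Vout = (1.8 * 2384e-6 * 5.0) / 4
Vout = 0.021456 / 4 V
Vout = 0.005364 V = 5.364 mV

5.364 mV


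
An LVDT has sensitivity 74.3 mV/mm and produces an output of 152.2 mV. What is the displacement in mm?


Displacement = Vout / sensitivity.
d = 152.2 / 74.3
d = 2.048 mm

2.048 mm


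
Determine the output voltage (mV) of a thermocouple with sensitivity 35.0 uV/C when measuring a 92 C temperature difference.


The thermocouple output V = sensitivity * dT.
V = 35.0 uV/C * 92 C
V = 3220.0 uV
V = 3.22 mV

3.22 mV


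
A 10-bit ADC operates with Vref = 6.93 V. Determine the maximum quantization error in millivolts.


The maximum quantization error is +/- LSB/2.
LSB = Vref / 2^n = 6.93 / 1024 = 0.00676758 V
Max error = LSB / 2 = 0.00676758 / 2 = 0.00338379 V
Max error = 3.3838 mV

3.3838 mV


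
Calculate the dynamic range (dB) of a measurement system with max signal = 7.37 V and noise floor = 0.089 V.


Dynamic range = 20 * log10(Vmax / Vnoise).
DR = 20 * log10(7.37 / 0.089)
DR = 20 * log10(82.81)
DR = 38.36 dB

38.36 dB


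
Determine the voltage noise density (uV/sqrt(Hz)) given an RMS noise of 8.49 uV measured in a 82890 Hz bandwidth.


Noise spectral density = Vrms / sqrt(BW).
NSD = 8.49 / sqrt(82890)
NSD = 8.49 / 287.9062
NSD = 0.0295 uV/sqrt(Hz)

0.0295 uV/sqrt(Hz)


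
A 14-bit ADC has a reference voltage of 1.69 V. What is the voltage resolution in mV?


The resolution (LSB) of an ADC is Vref / 2^n.
LSB = 1.69 / 2^14
LSB = 1.69 / 16384
LSB = 0.00010315 V = 0.10314941 mV

0.10314941 mV


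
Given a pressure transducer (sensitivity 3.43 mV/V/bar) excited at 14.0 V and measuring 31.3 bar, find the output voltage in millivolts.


Output = sensitivity * Vex * P.
Vout = 3.43 * 14.0 * 31.3
Vout = 48.02 * 31.3
Vout = 1503.03 mV

1503.03 mV


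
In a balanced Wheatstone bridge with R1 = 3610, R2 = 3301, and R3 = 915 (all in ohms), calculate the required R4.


At balance: R1*R4 = R2*R3, so R4 = R2*R3/R1.
R4 = 3301 * 915 / 3610
R4 = 3020415 / 3610
R4 = 836.68 ohm

836.68 ohm


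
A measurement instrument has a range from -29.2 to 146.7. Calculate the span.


Span = upper range - lower range.
Span = 146.7 - (-29.2)
Span = 175.9

175.9


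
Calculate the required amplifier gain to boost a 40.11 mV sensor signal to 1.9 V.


Gain = Vout / Vin (converting to same units).
G = 1.9 V / 40.11 mV
G = 1900.0 mV / 40.11 mV
G = 47.37

47.37


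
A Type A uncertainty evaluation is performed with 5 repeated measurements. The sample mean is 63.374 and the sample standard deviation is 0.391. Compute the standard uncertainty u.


The standard uncertainty for Type A evaluation is u = s / sqrt(n).
u = 0.391 / sqrt(5)
u = 0.391 / 2.2361
u = 0.1749

0.1749


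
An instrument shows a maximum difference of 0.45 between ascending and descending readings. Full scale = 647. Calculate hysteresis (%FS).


Hysteresis = (max difference / full scale) * 100%.
H = (0.45 / 647) * 100
H = 0.07 %FS

0.07 %FS


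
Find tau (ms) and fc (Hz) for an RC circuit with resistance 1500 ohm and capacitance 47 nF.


Time constant: tau = R * C.
tau = 1500 * 4.70e-08 = 7.05e-05 s
tau = 0.0705 ms
Cutoff frequency: fc = 1 / (2*pi*R*C).
fc = 1 / (2*pi*7.05e-05) = 2257.52 Hz

tau = 0.0705 ms, fc = 2257.52 Hz


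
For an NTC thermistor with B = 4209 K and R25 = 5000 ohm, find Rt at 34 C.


NTC thermistor equation: Rt = R25 * exp(B * (1/T - 1/T25)).
T in Kelvin: 307.15 K, T25 = 298.15 K
1/T - 1/T25 = 1/307.15 - 1/298.15 = -9.828e-05
B * (1/T - 1/T25) = 4209 * -9.828e-05 = -0.4137
Rt = 5000 * exp(-0.4137) = 3306.2 ohm

3306.2 ohm


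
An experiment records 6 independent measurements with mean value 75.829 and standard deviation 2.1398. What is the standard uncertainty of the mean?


The standard uncertainty for Type A evaluation is u = s / sqrt(n).
u = 2.1398 / sqrt(6)
u = 2.1398 / 2.4495
u = 0.8736

0.8736


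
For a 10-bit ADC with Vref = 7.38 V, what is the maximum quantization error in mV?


The maximum quantization error is +/- LSB/2.
LSB = Vref / 2^n = 7.38 / 1024 = 0.00720703 V
Max error = LSB / 2 = 0.00720703 / 2 = 0.00360352 V
Max error = 3.6035 mV

3.6035 mV


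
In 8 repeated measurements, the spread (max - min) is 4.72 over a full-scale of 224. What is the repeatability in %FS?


Repeatability = (spread / full scale) * 100%.
R = (4.72 / 224) * 100
R = 2.107 %FS

2.107 %FS


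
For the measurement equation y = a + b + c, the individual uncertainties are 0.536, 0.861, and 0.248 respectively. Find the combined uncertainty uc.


For a sum of independent quantities, uc = sqrt(u1^2 + u2^2 + u3^2).
uc = sqrt(0.536^2 + 0.861^2 + 0.248^2)
uc = sqrt(0.287296 + 0.741321 + 0.061504)
uc = 1.0441

1.0441


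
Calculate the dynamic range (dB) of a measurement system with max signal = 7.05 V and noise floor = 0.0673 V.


Dynamic range = 20 * log10(Vmax / Vnoise).
DR = 20 * log10(7.05 / 0.0673)
DR = 20 * log10(104.75)
DR = 40.4 dB

40.4 dB


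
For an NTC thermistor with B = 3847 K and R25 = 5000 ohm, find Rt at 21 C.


NTC thermistor equation: Rt = R25 * exp(B * (1/T - 1/T25)).
T in Kelvin: 294.15 K, T25 = 298.15 K
1/T - 1/T25 = 1/294.15 - 1/298.15 = 4.561e-05
B * (1/T - 1/T25) = 3847 * 4.561e-05 = 0.1755
Rt = 5000 * exp(0.1755) = 5959.0 ohm

5959.0 ohm


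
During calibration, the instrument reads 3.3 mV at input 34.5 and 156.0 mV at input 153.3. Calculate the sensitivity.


Sensitivity = (y2 - y1) / (x2 - x1).
S = (156.0 - 3.3) / (153.3 - 34.5)
S = 152.7 / 118.8
S = 1.2854 mV/unit

1.2854 mV/unit


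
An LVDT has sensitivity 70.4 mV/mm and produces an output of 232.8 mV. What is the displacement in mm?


Displacement = Vout / sensitivity.
d = 232.8 / 70.4
d = 3.307 mm

3.307 mm


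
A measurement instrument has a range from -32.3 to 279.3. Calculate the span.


Span = upper range - lower range.
Span = 279.3 - (-32.3)
Span = 311.6

311.6


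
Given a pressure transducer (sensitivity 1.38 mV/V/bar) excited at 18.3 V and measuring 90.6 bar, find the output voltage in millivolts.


Output = sensitivity * Vex * P.
Vout = 1.38 * 18.3 * 90.6
Vout = 25.254 * 90.6
Vout = 2288.01 mV

2288.01 mV


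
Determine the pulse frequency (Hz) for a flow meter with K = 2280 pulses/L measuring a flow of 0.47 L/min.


Frequency = K * Q / 60 (converting L/min to L/s).
f = 2280 * 0.47 / 60
f = 1071.6 / 60
f = 17.86 Hz

17.86 Hz


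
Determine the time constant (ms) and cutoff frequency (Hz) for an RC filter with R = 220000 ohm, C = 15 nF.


Time constant: tau = R * C.
tau = 220000 * 1.50e-08 = 0.0033 s
tau = 3.3 ms
Cutoff frequency: fc = 1 / (2*pi*R*C).
fc = 1 / (2*pi*0.0033) = 48.23 Hz

tau = 3.3 ms, fc = 48.23 Hz


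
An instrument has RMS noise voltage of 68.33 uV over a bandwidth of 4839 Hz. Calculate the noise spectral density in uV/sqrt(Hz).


Noise spectral density = Vrms / sqrt(BW).
NSD = 68.33 / sqrt(4839)
NSD = 68.33 / 69.5629
NSD = 0.9823 uV/sqrt(Hz)

0.9823 uV/sqrt(Hz)


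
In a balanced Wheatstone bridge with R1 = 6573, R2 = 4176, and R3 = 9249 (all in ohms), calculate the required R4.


At balance: R1*R4 = R2*R3, so R4 = R2*R3/R1.
R4 = 4176 * 9249 / 6573
R4 = 38623824 / 6573
R4 = 5876.13 ohm

5876.13 ohm


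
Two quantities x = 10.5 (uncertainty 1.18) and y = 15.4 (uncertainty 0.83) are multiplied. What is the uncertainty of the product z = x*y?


For a product z = x*y, the relative uncertainty is:
uz/z = sqrt((ux/x)^2 + (uy/y)^2)
Relative uncertainties: ux/x = 1.18/10.5 = 0.112381
uy/y = 0.83/15.4 = 0.053896
z = 10.5 * 15.4 = 161.7
uz = 161.7 * sqrt(0.112381^2 + 0.053896^2) = 20.154

20.154


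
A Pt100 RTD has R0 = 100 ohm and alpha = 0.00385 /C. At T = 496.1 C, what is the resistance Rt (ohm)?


The RTD equation: Rt = R0 * (1 + alpha * T).
Rt = 100 * (1 + 0.00385 * 496.1)
Rt = 100 * (1 + 1.909985)
Rt = 100 * 2.909985
Rt = 290.998 ohm

290.998 ohm


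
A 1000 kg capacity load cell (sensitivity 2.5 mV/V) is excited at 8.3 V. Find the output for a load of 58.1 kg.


Vout = rated_output * Vex * (load / capacity).
Vout = 2.5 * 8.3 * (58.1 / 1000)
Vout = 2.5 * 8.3 * 0.0581
Vout = 1.206 mV

1.206 mV


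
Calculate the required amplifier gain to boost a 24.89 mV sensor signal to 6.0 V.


Gain = Vout / Vin (converting to same units).
G = 6.0 V / 24.89 mV
G = 6000.0 mV / 24.89 mV
G = 241.06

241.06


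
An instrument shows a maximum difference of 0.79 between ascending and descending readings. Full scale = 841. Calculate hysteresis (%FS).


Hysteresis = (max difference / full scale) * 100%.
H = (0.79 / 841) * 100
H = 0.094 %FS

0.094 %FS


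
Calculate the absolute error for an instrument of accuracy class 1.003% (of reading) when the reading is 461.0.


Absolute error = (accuracy% / 100) * reading.
Error = (1.003 / 100) * 461.0
Error = 0.01003 * 461.0
Error = 4.6238

4.6238


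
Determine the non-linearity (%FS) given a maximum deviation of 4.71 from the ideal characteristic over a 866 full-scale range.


Linearity error = (max deviation / full scale) * 100%.
Linearity = (4.71 / 866) * 100
Linearity = 0.544 %FS

0.544 %FS


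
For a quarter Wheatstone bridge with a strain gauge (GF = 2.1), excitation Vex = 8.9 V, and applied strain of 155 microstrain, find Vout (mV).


Quarter bridge output: Vout = (GF * epsilon * Vex) / 4.
Vout = (2.1 * 155e-6 * 8.9) / 4
Vout = 0.00289695 / 4 V
Vout = 0.00072424 V = 0.7242 mV

0.7242 mV


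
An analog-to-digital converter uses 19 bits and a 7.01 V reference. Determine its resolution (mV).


The resolution (LSB) of an ADC is Vref / 2^n.
LSB = 7.01 / 2^19
LSB = 7.01 / 524288
LSB = 1.337e-05 V = 0.01337051 mV

0.01337051 mV


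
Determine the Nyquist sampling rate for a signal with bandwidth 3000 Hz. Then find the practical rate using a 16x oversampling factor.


By Nyquist theorem, fs_min = 2 * fmax.
fs_min = 2 * 3000 = 6000 Hz
Practical rate = 16 * fs_min = 16 * 6000 = 96000 Hz

fs_min = 6000 Hz, fs_practical = 96000 Hz


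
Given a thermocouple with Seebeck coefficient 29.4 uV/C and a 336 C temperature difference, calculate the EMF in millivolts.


The thermocouple output V = sensitivity * dT.
V = 29.4 uV/C * 336 C
V = 9878.4 uV
V = 9.878 mV

9.878 mV


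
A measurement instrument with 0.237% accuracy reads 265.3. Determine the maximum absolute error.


Absolute error = (accuracy% / 100) * reading.
Error = (0.237 / 100) * 265.3
Error = 0.00237 * 265.3
Error = 0.6288

0.6288


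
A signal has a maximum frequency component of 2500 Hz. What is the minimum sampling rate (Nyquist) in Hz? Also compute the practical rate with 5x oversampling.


By Nyquist theorem, fs_min = 2 * fmax.
fs_min = 2 * 2500 = 5000 Hz
Practical rate = 5 * fs_min = 5 * 5000 = 25000 Hz

fs_min = 5000 Hz, fs_practical = 25000 Hz


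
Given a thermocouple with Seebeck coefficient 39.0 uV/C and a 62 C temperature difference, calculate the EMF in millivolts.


The thermocouple output V = sensitivity * dT.
V = 39.0 uV/C * 62 C
V = 2418.0 uV
V = 2.418 mV

2.418 mV


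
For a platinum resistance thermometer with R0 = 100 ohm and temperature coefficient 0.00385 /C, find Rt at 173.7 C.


The RTD equation: Rt = R0 * (1 + alpha * T).
Rt = 100 * (1 + 0.00385 * 173.7)
Rt = 100 * (1 + 0.668745)
Rt = 100 * 1.668745
Rt = 166.874 ohm

166.874 ohm


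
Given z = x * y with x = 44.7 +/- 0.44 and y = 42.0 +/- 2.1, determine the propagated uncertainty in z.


For a product z = x*y, the relative uncertainty is:
uz/z = sqrt((ux/x)^2 + (uy/y)^2)
Relative uncertainties: ux/x = 0.44/44.7 = 0.009843
uy/y = 2.1/42.0 = 0.05
z = 44.7 * 42.0 = 1877.4
uz = 1877.4 * sqrt(0.009843^2 + 0.05^2) = 95.672

95.672


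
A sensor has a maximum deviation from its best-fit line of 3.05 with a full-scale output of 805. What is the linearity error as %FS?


Linearity error = (max deviation / full scale) * 100%.
Linearity = (3.05 / 805) * 100
Linearity = 0.379 %FS

0.379 %FS


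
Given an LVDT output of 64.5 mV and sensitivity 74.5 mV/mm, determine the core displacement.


Displacement = Vout / sensitivity.
d = 64.5 / 74.5
d = 0.866 mm

0.866 mm


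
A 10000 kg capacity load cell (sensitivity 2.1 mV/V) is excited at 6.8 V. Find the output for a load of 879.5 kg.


Vout = rated_output * Vex * (load / capacity).
Vout = 2.1 * 6.8 * (879.5 / 10000)
Vout = 2.1 * 6.8 * 0.08795
Vout = 1.256 mV

1.256 mV


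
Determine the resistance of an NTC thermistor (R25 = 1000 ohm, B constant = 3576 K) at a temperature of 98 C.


NTC thermistor equation: Rt = R25 * exp(B * (1/T - 1/T25)).
T in Kelvin: 371.15 K, T25 = 298.15 K
1/T - 1/T25 = 1/371.15 - 1/298.15 = -0.00065969
B * (1/T - 1/T25) = 3576 * -0.00065969 = -2.359
Rt = 1000 * exp(-2.359) = 94.5 ohm

94.5 ohm


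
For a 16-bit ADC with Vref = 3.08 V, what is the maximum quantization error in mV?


The maximum quantization error is +/- LSB/2.
LSB = Vref / 2^n = 3.08 / 65536 = 4.7e-05 V
Max error = LSB / 2 = 4.7e-05 / 2 = 2.35e-05 V
Max error = 0.0235 mV

0.0235 mV


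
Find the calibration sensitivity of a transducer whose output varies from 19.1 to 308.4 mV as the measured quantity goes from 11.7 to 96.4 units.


Sensitivity = (y2 - y1) / (x2 - x1).
S = (308.4 - 19.1) / (96.4 - 11.7)
S = 289.3 / 84.7
S = 3.4156 mV/unit

3.4156 mV/unit


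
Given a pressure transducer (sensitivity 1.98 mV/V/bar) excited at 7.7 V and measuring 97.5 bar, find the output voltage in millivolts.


Output = sensitivity * Vex * P.
Vout = 1.98 * 7.7 * 97.5
Vout = 15.246 * 97.5
Vout = 1486.49 mV

1486.49 mV


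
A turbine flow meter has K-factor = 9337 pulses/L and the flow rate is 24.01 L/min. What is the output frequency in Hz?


Frequency = K * Q / 60 (converting L/min to L/s).
f = 9337 * 24.01 / 60
f = 224181.37 / 60
f = 3736.36 Hz

3736.36 Hz


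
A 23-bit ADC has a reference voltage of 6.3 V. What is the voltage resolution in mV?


The resolution (LSB) of an ADC is Vref / 2^n.
LSB = 6.3 / 2^23
LSB = 6.3 / 8388608
LSB = 7.5e-07 V = 0.00075102 mV

0.00075102 mV


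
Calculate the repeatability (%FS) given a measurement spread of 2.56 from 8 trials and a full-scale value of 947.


Repeatability = (spread / full scale) * 100%.
R = (2.56 / 947) * 100
R = 0.27 %FS

0.27 %FS


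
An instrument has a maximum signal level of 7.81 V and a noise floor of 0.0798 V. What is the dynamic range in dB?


Dynamic range = 20 * log10(Vmax / Vnoise).
DR = 20 * log10(7.81 / 0.0798)
DR = 20 * log10(97.87)
DR = 39.81 dB

39.81 dB


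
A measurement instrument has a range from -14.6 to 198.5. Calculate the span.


Span = upper range - lower range.
Span = 198.5 - (-14.6)
Span = 213.1

213.1


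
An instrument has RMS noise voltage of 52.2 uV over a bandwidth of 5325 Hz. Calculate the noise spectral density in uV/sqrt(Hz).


Noise spectral density = Vrms / sqrt(BW).
NSD = 52.2 / sqrt(5325)
NSD = 52.2 / 72.9726
NSD = 0.7153 uV/sqrt(Hz)

0.7153 uV/sqrt(Hz)


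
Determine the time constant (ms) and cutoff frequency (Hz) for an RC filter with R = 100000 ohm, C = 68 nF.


Time constant: tau = R * C.
tau = 100000 * 6.80e-08 = 0.0068 s
tau = 6.8 ms
Cutoff frequency: fc = 1 / (2*pi*R*C).
fc = 1 / (2*pi*0.0068) = 23.41 Hz

tau = 6.8 ms, fc = 23.41 Hz


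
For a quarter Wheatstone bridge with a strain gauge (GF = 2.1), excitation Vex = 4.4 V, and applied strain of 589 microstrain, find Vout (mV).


Quarter bridge output: Vout = (GF * epsilon * Vex) / 4.
Vout = (2.1 * 589e-6 * 4.4) / 4
Vout = 0.00544236 / 4 V
Vout = 0.00136059 V = 1.3606 mV

1.3606 mV


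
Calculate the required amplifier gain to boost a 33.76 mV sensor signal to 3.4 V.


Gain = Vout / Vin (converting to same units).
G = 3.4 V / 33.76 mV
G = 3400.0 mV / 33.76 mV
G = 100.71

100.71


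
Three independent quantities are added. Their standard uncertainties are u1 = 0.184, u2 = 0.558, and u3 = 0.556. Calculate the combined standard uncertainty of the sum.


For a sum of independent quantities, uc = sqrt(u1^2 + u2^2 + u3^2).
uc = sqrt(0.184^2 + 0.558^2 + 0.556^2)
uc = sqrt(0.033856 + 0.311364 + 0.309136)
uc = 0.8089

0.8089


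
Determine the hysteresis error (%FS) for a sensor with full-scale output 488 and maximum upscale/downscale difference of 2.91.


Hysteresis = (max difference / full scale) * 100%.
H = (2.91 / 488) * 100
H = 0.596 %FS

0.596 %FS


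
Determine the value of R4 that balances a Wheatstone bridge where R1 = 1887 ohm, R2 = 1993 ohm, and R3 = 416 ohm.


At balance: R1*R4 = R2*R3, so R4 = R2*R3/R1.
R4 = 1993 * 416 / 1887
R4 = 829088 / 1887
R4 = 439.37 ohm

439.37 ohm


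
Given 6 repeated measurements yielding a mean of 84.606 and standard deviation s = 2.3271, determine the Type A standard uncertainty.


The standard uncertainty for Type A evaluation is u = s / sqrt(n).
u = 2.3271 / sqrt(6)
u = 2.3271 / 2.4495
u = 0.95

0.95


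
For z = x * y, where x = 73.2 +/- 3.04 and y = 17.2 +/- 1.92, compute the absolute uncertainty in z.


For a product z = x*y, the relative uncertainty is:
uz/z = sqrt((ux/x)^2 + (uy/y)^2)
Relative uncertainties: ux/x = 3.04/73.2 = 0.04153
uy/y = 1.92/17.2 = 0.111628
z = 73.2 * 17.2 = 1259.0
uz = 1259.0 * sqrt(0.04153^2 + 0.111628^2) = 149.955

149.955


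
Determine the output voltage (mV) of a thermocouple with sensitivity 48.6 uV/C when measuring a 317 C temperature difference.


The thermocouple output V = sensitivity * dT.
V = 48.6 uV/C * 317 C
V = 15406.2 uV
V = 15.406 mV

15.406 mV


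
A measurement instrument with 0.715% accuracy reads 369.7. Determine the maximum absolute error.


Absolute error = (accuracy% / 100) * reading.
Error = (0.715 / 100) * 369.7
Error = 0.00715 * 369.7
Error = 2.6434

2.6434


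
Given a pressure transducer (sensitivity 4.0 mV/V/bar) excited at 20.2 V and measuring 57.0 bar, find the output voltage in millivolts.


Output = sensitivity * Vex * P.
Vout = 4.0 * 20.2 * 57.0
Vout = 80.8 * 57.0
Vout = 4605.6 mV

4605.6 mV


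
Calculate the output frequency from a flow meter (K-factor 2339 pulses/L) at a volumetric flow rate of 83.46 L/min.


Frequency = K * Q / 60 (converting L/min to L/s).
f = 2339 * 83.46 / 60
f = 195212.94 / 60
f = 3253.55 Hz

3253.55 Hz


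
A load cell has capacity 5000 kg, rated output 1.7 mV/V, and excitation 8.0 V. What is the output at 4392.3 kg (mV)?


Vout = rated_output * Vex * (load / capacity).
Vout = 1.7 * 8.0 * (4392.3 / 5000)
Vout = 1.7 * 8.0 * 0.87846
Vout = 11.947 mV

11.947 mV


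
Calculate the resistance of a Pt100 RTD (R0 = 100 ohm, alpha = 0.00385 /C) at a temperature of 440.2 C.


The RTD equation: Rt = R0 * (1 + alpha * T).
Rt = 100 * (1 + 0.00385 * 440.2)
Rt = 100 * (1 + 1.69477)
Rt = 100 * 2.69477
Rt = 269.477 ohm

269.477 ohm


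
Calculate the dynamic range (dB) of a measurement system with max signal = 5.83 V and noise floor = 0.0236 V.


Dynamic range = 20 * log10(Vmax / Vnoise).
DR = 20 * log10(5.83 / 0.0236)
DR = 20 * log10(247.03)
DR = 47.86 dB

47.86 dB


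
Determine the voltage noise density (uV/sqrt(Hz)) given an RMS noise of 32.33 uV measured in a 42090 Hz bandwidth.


Noise spectral density = Vrms / sqrt(BW).
NSD = 32.33 / sqrt(42090)
NSD = 32.33 / 205.1585
NSD = 0.1576 uV/sqrt(Hz)

0.1576 uV/sqrt(Hz)


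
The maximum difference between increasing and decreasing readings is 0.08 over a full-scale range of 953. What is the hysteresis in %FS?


Hysteresis = (max difference / full scale) * 100%.
H = (0.08 / 953) * 100
H = 0.008 %FS

0.008 %FS


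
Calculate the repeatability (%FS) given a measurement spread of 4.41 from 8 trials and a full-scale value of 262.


Repeatability = (spread / full scale) * 100%.
R = (4.41 / 262) * 100
R = 1.683 %FS

1.683 %FS


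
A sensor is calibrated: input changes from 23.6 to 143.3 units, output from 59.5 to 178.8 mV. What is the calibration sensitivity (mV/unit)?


Sensitivity = (y2 - y1) / (x2 - x1).
S = (178.8 - 59.5) / (143.3 - 23.6)
S = 119.3 / 119.7
S = 0.9967 mV/unit

0.9967 mV/unit


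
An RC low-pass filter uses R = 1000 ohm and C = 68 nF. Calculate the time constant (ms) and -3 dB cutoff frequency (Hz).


Time constant: tau = R * C.
tau = 1000 * 6.80e-08 = 6.8e-05 s
tau = 0.068 ms
Cutoff frequency: fc = 1 / (2*pi*R*C).
fc = 1 / (2*pi*6.8e-05) = 2340.51 Hz

tau = 0.068 ms, fc = 2340.51 Hz


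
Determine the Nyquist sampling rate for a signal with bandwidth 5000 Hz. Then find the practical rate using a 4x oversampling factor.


By Nyquist theorem, fs_min = 2 * fmax.
fs_min = 2 * 5000 = 10000 Hz
Practical rate = 4 * fs_min = 4 * 10000 = 40000 Hz

fs_min = 10000 Hz, fs_practical = 40000 Hz


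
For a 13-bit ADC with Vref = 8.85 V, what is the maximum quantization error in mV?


The maximum quantization error is +/- LSB/2.
LSB = Vref / 2^n = 8.85 / 8192 = 0.00108032 V
Max error = LSB / 2 = 0.00108032 / 2 = 0.00054016 V
Max error = 0.5402 mV

0.5402 mV


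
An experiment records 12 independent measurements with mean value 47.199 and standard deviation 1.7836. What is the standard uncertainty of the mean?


The standard uncertainty for Type A evaluation is u = s / sqrt(n).
u = 1.7836 / sqrt(12)
u = 1.7836 / 3.4641
u = 0.5149

0.5149


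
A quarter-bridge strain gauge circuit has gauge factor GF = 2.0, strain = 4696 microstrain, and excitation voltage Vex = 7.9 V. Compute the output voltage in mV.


Quarter bridge output: Vout = (GF * epsilon * Vex) / 4.
Vout = (2.0 * 4696e-6 * 7.9) / 4
Vout = 0.0741968 / 4 V
Vout = 0.0185492 V = 18.5492 mV

18.5492 mV


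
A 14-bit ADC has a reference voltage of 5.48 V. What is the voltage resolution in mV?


The resolution (LSB) of an ADC is Vref / 2^n.
LSB = 5.48 / 2^14
LSB = 5.48 / 16384
LSB = 0.00033447 V = 0.33447266 mV

0.33447266 mV


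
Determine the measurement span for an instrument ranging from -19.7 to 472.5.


Span = upper range - lower range.
Span = 472.5 - (-19.7)
Span = 492.2

492.2


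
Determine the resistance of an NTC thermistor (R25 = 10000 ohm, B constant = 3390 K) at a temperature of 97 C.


NTC thermistor equation: Rt = R25 * exp(B * (1/T - 1/T25)).
T in Kelvin: 370.15 K, T25 = 298.15 K
1/T - 1/T25 = 1/370.15 - 1/298.15 = -0.00065241
B * (1/T - 1/T25) = 3390 * -0.00065241 = -2.2117
Rt = 10000 * exp(-2.2117) = 1095.2 ohm

1095.2 ohm


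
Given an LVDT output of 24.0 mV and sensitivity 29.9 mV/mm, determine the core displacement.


Displacement = Vout / sensitivity.
d = 24.0 / 29.9
d = 0.803 mm

0.803 mm


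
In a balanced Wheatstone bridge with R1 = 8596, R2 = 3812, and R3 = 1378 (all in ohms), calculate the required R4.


At balance: R1*R4 = R2*R3, so R4 = R2*R3/R1.
R4 = 3812 * 1378 / 8596
R4 = 5252936 / 8596
R4 = 611.09 ohm

611.09 ohm


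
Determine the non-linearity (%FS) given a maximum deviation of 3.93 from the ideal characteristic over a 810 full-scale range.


Linearity error = (max deviation / full scale) * 100%.
Linearity = (3.93 / 810) * 100
Linearity = 0.485 %FS

0.485 %FS


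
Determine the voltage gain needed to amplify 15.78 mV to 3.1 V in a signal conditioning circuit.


Gain = Vout / Vin (converting to same units).
G = 3.1 V / 15.78 mV
G = 3100.0 mV / 15.78 mV
G = 196.45

196.45


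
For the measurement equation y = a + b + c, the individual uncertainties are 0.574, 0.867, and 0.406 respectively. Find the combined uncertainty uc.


For a sum of independent quantities, uc = sqrt(u1^2 + u2^2 + u3^2).
uc = sqrt(0.574^2 + 0.867^2 + 0.406^2)
uc = sqrt(0.329476 + 0.751689 + 0.164836)
uc = 1.1162

1.1162


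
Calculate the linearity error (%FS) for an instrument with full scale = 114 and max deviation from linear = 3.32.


Linearity error = (max deviation / full scale) * 100%.
Linearity = (3.32 / 114) * 100
Linearity = 2.912 %FS

2.912 %FS


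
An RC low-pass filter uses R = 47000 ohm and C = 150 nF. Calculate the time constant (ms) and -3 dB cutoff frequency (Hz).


Time constant: tau = R * C.
tau = 47000 * 1.50e-07 = 0.00705 s
tau = 7.05 ms
Cutoff frequency: fc = 1 / (2*pi*R*C).
fc = 1 / (2*pi*0.00705) = 22.58 Hz

tau = 7.05 ms, fc = 22.58 Hz


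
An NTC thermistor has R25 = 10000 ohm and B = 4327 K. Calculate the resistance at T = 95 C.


NTC thermistor equation: Rt = R25 * exp(B * (1/T - 1/T25)).
T in Kelvin: 368.15 K, T25 = 298.15 K
1/T - 1/T25 = 1/368.15 - 1/298.15 = -0.00063773
B * (1/T - 1/T25) = 4327 * -0.00063773 = -2.7595
Rt = 10000 * exp(-2.7595) = 633.3 ohm

633.3 ohm


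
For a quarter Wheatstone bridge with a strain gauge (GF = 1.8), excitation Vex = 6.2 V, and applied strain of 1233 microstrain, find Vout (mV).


Quarter bridge output: Vout = (GF * epsilon * Vex) / 4.
Vout = (1.8 * 1233e-6 * 6.2) / 4
Vout = 0.01376028 / 4 V
Vout = 0.00344007 V = 3.4401 mV

3.4401 mV
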